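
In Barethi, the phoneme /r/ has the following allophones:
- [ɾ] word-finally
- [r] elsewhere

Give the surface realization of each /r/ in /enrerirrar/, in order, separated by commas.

[r], [r], [r], [r], [ɾ]

Occurrence 1 (position 3): no conditioning environment matches → elsewhere allophone [r].
Occurrence 2 (position 5): no conditioning environment matches → elsewhere allophone [r].
Occurrence 3 (position 7): no conditioning environment matches → elsewhere allophone [r].
Occurrence 4 (position 8): no conditioning environment matches → elsewhere allophone [r].
Occurrence 5 (position 10): word-finally → [ɾ].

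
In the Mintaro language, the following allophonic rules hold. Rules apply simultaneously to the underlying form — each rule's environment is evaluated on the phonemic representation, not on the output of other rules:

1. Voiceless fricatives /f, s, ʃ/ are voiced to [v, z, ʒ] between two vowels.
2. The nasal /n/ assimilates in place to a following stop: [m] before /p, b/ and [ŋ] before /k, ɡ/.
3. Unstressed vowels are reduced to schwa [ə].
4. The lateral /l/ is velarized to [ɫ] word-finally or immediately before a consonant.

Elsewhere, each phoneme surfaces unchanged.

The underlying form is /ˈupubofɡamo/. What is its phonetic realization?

[ˈupəbəfɡəmə]

/u/ — word-initial; rule 3 does not apply here → [u].
/p/ (between /u/ and /u/): no rule targets it → [p].
/u/ (between /p/ and /b/): in an unstressed syllable, so rule 3 applies → [ə].
/b/ — not in any rule's target class → [b].
/o/ meets the environment for rule 3 (in an unstressed syllable) → [ə].
/f/ — between /o/ and /ɡ/; rule 1 does not apply here → [f].
/ɡ/ stays [ɡ].
/a/ — between /ɡ/ and /m/, in an unstressed syllable — surfaces as [ə] (rule 3).
/m/ (between /a/ and /o/): no rule targets it → [m].
Rule 3 applies to /o/ (word-final: in an unstressed syllable) → [ə].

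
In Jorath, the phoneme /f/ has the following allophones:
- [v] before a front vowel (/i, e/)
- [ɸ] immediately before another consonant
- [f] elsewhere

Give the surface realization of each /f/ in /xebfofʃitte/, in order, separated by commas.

Occurrence 1 (position 4): no conditioning environment matches → elsewhere allophone [f].
Occurrence 2 (position 6): immediately before another consonant → [ɸ].

[f], [ɸ]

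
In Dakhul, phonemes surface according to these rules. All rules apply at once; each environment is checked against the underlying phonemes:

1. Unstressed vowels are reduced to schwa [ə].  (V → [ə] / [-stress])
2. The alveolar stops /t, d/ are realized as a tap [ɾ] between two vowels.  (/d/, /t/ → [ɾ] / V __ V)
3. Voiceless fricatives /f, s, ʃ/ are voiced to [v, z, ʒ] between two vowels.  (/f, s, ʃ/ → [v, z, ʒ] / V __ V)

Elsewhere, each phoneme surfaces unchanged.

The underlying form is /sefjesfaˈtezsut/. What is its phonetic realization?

/s/ (word-initial) is in the target of rule 3 but the environment (between two vowels) is not met → [s].
/e/ (between /s/ and /f/) occurs in an unstressed syllable → [ə] by rule 1.
/f/ (between /e/ and /j/): rule 3 targets it, but not between two vowels → unchanged [f].
/j/ stays [j].
/e/ (between /j/ and /s/): in an unstressed syllable, so rule 1 applies → [ə].
/s/ (between /e/ and /f/) fails the environment for rule 3, so it stays [s].
/f/ — between /s/ and /a/; rule 3 does not apply here → [f].
/a/ (between /f/ and /t/): in an unstressed syllable, so rule 1 applies → [ə].
/t/ — between /a/ and /e/, between two vowels — surfaces as [ɾ] (rule 2).
/e/ — between /t/ and /z/; rule 1 does not apply here → [e].
/z/ (between /e/ and /s/) is unaffected → [z].
/s/ — between /z/ and /u/; rule 3 does not apply here → [s].
/u/ meets the environment for rule 1 (in an unstressed syllable) → [ə].
/t/ — word-final; rule 2 does not apply here → [t].

[səfjəsfəˈɾezsət]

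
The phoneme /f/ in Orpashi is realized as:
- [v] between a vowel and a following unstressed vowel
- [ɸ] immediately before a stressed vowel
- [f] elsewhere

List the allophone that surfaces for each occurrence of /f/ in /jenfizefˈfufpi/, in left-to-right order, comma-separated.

Occurrence 1 (position 4): no conditioning environment matches → elsewhere allophone [f].
Occurrence 2 (position 8): no conditioning environment matches → elsewhere allophone [f].
Occurrence 3 (position 9): immediately before a stressed vowel → [ɸ].
Occurrence 4 (position 11): no conditioning environment matches → elsewhere allophone [f].

[f], [f], [ɸ], [f]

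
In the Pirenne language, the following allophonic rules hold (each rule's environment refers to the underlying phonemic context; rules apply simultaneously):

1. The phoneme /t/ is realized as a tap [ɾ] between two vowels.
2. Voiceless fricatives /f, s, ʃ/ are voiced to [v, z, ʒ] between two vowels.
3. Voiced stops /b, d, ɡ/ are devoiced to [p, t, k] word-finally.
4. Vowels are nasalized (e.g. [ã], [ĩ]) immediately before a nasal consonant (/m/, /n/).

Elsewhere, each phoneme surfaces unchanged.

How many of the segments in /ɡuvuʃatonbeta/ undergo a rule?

4

Segments that undergo a rule: /ʃ/ → [ʒ] (rule 2); /t/ → [ɾ] (rule 1); /o/ → [õ] (rule 4); /t/ → [ɾ] (rule 1).
All other segments surface unchanged.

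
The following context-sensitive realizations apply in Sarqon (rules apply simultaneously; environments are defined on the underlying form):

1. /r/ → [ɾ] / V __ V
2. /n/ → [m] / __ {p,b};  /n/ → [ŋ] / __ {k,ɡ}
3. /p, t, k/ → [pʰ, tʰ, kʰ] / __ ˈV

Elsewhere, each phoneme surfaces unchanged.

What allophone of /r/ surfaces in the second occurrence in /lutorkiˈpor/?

/r/ (word-final) fails the environment for rule 1, so it stays [r].

[r]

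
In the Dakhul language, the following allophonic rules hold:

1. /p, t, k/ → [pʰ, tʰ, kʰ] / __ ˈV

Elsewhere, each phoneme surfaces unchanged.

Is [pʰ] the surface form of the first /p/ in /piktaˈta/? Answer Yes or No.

/p/ (word-initial): rule 1 targets it, but not immediately before a stressed vowel → unchanged [p].
The actual realization is [p], not [pʰ].

No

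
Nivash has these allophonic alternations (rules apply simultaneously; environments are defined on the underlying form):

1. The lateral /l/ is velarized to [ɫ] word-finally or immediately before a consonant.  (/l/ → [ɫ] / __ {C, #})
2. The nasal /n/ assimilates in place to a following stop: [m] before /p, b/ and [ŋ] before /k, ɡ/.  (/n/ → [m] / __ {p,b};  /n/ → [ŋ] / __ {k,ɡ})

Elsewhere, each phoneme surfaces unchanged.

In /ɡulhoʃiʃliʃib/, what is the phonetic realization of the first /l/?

[ɫ]

/l/ (between /u/ and /h/): word-finally or immediately before a consonant, so rule 1 applies → [ɫ].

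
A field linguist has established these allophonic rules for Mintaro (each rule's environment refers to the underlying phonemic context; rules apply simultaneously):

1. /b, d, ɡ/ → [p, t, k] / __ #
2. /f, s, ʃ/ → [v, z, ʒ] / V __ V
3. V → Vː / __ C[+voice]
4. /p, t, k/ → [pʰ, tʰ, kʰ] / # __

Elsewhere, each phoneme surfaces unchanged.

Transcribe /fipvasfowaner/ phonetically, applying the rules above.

[fipvasfoːwaːneːr]

/f/ (word-initial) is in the target of rule 2 but the environment (between two vowels) is not met → [f].
/i/ (between /f/ and /p/) is in the target of rule 3 but the environment (before a voiced consonant) is not met → [i].
/p/ (between /i/ and /v/) is in the target of rule 4 but the environment (word-initially) is not met → [p].
/a/ (between /v/ and /s/): rule 3 targets it, but not before a voiced consonant → unchanged [a].
/s/ (between /a/ and /f/): rule 2 targets it, but not between two vowels → unchanged [s].
/f/ (between /s/ and /o/) fails the environment for rule 2, so it stays [f].
/o/ — between /f/ and /w/, before a voiced consonant — surfaces as [oː] (rule 3).
/a/ (between /w/ and /n/): before a voiced consonant, so rule 3 applies → [aː].
/e/ (between /n/ and /r/) occurs before a voiced consonant → [eː] by rule 3.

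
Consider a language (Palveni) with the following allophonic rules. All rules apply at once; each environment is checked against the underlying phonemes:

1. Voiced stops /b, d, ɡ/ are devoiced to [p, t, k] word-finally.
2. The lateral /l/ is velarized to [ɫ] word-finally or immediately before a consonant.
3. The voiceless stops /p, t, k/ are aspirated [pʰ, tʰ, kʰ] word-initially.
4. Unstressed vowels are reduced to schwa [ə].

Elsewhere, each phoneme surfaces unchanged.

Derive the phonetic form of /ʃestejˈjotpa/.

[ʃəstəjˈjotpə]

/ʃ/ — not in any rule's target class → [ʃ].
/e/ (between /ʃ/ and /s/) occurs in an unstressed syllable → [ə] by rule 4.
/s/ (between /e/ and /t/): no rule targets it → [s].
/t/ (between /s/ and /e/) is in the target of rule 3 but the environment (word-initially) is not met → [t].
/e/ (between /t/ and /j/) occurs in an unstressed syllable → [ə] by rule 4.
/j/ (between /e/ and /j/) is unaffected → [j].
/j/ (between /j/ and /o/) is unaffected → [j].
/o/ — between /j/ and /t/; rule 4 does not apply here → [o].
/t/ — between /o/ and /p/; rule 3 does not apply here → [t].
/p/ (between /t/ and /a/) is in the target of rule 3 but the environment (word-initially) is not met → [p].
/a/ — word-final, in an unstressed syllable — surfaces as [ə] (rule 4).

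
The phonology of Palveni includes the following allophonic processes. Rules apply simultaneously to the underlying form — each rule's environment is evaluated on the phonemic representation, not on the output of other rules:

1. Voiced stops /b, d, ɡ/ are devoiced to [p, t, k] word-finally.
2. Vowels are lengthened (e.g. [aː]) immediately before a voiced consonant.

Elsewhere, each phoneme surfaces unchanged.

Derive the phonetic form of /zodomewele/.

[zoːdoːmeːweːle]

/z/ stays [z].
/o/ (between /z/ and /d/): before a voiced consonant, so rule 2 applies → [oː].
/d/ — between /o/ and /o/; rule 1 does not apply here → [d].
/o/ — between /d/ and /m/, before a voiced consonant — surfaces as [oː] (rule 2).
/m/ (between /o/ and /e/) is unaffected → [m].
/e/ (between /m/ and /w/): before a voiced consonant, so rule 2 applies → [eː].
/w/ — not in any rule's target class → [w].
/e/ (between /w/ and /l/) occurs before a voiced consonant → [eː] by rule 2.
/l/ — not in any rule's target class → [l].
/e/ (word-final): rule 2 targets it, but not before a voiced consonant → unchanged [e].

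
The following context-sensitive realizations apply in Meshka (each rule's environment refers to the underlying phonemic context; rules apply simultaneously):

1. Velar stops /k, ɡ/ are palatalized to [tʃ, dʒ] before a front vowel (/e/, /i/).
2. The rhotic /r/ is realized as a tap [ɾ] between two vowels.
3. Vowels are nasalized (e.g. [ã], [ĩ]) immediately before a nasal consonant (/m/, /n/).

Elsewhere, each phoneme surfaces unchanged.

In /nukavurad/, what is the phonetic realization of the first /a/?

[a]

/a/ (between /k/ and /v/) is in the target of rule 3 but the environment (before a nasal consonant) is not met → [a].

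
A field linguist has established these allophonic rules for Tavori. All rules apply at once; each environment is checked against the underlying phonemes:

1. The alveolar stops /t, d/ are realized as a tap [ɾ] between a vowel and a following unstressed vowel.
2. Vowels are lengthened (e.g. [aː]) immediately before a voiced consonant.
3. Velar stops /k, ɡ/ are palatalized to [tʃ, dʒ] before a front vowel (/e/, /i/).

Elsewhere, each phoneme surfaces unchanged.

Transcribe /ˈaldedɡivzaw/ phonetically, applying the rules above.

[ˈaːldeːddʒiːvzaːw]

/a/ (word-initial) occurs before a voiced consonant → [aː] by rule 2.
/d/ (between /l/ and /e/) is in the target of rule 1 but the environment (between a vowel and a following unstressed vowel) is not met → [d].
Rule 2 applies to /e/ (between /d/ and /d/: before a voiced consonant) → [eː].
/d/ — between /e/ and /ɡ/; rule 1 does not apply here → [d].
Rule 3 applies to /ɡ/ (between /d/ and /i/: before a front vowel) → [dʒ].
/i/ (between /ɡ/ and /v/): before a voiced consonant, so rule 2 applies → [iː].
/a/ meets the environment for rule 2 (before a voiced consonant) → [aː].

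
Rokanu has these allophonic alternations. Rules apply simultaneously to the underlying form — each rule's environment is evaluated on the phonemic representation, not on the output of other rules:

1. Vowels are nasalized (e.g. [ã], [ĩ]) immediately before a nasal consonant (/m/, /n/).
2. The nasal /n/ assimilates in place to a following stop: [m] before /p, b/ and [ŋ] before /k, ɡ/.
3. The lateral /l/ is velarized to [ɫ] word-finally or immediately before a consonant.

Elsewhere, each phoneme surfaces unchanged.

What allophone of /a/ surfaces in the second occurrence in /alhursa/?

/a/ (word-final) fails the environment for rule 1, so it stays [a].

[a]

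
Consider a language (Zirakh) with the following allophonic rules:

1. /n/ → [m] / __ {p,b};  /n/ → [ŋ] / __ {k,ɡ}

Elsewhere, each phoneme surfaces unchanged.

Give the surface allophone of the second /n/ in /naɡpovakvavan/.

[n]

/n/ (word-final) is in the target of rule 1 but the environment (before a labial or velar stop) is not met → [n].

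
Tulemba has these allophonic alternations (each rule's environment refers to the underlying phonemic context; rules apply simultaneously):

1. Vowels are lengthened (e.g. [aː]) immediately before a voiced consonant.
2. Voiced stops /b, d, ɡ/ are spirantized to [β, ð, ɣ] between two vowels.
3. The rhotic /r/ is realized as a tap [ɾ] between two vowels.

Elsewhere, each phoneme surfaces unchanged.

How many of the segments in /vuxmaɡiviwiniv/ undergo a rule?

Segments that undergo a rule: /a/ → [aː] (rule 1); /ɡ/ → [ɣ] (rule 2); /i/ → [iː] (rule 1); /i/ → [iː] (rule 1); /i/ → [iː] (rule 1); /i/ → [iː] (rule 1).
All other segments surface unchanged.

6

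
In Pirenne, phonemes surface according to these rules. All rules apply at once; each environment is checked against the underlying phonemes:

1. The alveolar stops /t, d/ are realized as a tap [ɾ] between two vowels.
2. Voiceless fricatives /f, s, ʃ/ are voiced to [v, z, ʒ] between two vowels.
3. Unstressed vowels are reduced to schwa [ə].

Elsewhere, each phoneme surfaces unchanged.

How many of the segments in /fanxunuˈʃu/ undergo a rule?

Segments that undergo a rule: /a/ → [ə] (rule 3); /u/ → [ə] (rule 3); /u/ → [ə] (rule 3); /ʃ/ → [ʒ] (rule 2).
All other segments surface unchanged.

4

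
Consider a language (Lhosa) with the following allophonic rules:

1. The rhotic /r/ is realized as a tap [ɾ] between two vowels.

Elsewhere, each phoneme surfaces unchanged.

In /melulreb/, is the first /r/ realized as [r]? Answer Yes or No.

Yes

/r/ (between /l/ and /e/) fails the environment for rule 1, so it stays [r].
The actual realization is [r], which matches [r].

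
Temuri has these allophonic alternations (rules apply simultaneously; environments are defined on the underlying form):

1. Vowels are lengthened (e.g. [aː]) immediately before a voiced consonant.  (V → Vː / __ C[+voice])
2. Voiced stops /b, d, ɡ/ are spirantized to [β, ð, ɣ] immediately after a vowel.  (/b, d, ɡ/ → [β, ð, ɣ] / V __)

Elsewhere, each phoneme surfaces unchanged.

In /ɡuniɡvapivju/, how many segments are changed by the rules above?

Segments that undergo a rule: /u/ → [uː] (rule 1); /i/ → [iː] (rule 1); /ɡ/ → [ɣ] (rule 2); /i/ → [iː] (rule 1).
All other segments surface unchanged.

4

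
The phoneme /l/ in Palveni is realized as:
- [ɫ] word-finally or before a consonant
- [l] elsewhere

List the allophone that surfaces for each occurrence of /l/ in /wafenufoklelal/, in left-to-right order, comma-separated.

[l], [l], [ɫ]

Occurrence 1 (position 10): no conditioning environment matches → elsewhere allophone [l].
Occurrence 2 (position 12): no conditioning environment matches → elsewhere allophone [l].
Occurrence 3 (position 14): word-finally or before a consonant → [ɫ].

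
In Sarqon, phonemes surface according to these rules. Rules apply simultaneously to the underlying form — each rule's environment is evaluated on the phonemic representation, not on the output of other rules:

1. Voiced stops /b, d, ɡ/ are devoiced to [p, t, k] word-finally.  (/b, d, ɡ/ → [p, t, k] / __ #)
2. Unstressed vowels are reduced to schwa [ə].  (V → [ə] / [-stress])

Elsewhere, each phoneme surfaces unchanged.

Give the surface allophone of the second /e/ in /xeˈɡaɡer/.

/e/ — between /ɡ/ and /r/, in an unstressed syllable — surfaces as [ə] (rule 2).

[ə]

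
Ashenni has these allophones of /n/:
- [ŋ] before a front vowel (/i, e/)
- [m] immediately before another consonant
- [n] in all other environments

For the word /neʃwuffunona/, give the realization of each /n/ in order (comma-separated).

Occurrence 1 (position 1): before a front vowel (/i, e/) → [ŋ].
Occurrence 2 (position 9): no conditioning environment matches → elsewhere allophone [n].
Occurrence 3 (position 11): no conditioning environment matches → elsewhere allophone [n].

[ŋ], [n], [n]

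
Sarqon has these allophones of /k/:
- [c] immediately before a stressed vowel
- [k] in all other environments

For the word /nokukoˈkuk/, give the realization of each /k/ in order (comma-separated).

Occurrence 1 (position 3): no conditioning environment matches → elsewhere allophone [k].
Occurrence 2 (position 5): no conditioning environment matches → elsewhere allophone [k].
Occurrence 3 (position 7): immediately before a stressed vowel → [c].
Occurrence 4 (position 9): no conditioning environment matches → elsewhere allophone [k].

[k], [k], [c], [k]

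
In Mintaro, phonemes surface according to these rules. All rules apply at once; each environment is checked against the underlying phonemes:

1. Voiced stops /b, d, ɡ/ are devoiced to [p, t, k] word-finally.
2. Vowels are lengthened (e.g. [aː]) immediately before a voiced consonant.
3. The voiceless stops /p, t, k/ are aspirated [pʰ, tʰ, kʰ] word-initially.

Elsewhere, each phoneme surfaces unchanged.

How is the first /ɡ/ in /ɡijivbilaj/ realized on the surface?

[ɡ]

/ɡ/ — word-initial; rule 1 does not apply here → [ɡ].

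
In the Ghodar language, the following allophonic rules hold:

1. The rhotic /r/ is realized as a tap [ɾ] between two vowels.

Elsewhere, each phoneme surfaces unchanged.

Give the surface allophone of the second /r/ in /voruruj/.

[ɾ]

/r/ (between /u/ and /u/): between two vowels, so rule 1 applies → [ɾ].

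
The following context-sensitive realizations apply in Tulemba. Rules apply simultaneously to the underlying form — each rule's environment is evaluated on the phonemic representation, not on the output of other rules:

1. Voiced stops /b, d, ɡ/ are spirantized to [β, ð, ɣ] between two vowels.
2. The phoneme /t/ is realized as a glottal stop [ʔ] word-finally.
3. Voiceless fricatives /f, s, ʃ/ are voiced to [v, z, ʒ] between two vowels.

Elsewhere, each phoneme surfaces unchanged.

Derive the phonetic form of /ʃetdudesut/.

[ʃetduðezuʔ]

/ʃ/ (word-initial) is in the target of rule 3 but the environment (between two vowels) is not met → [ʃ].
/e/ stays [e].
/t/ (between /e/ and /d/) fails the environment for rule 2, so it stays [t].
/d/ (between /t/ and /u/) fails the environment for rule 1, so it stays [d].
/u/ — not in any rule's target class → [u].
Rule 1 applies to /d/ (between /u/ and /e/: between two vowels) → [ð].
/e/ (between /d/ and /s/) is unaffected → [e].
/s/ — between /e/ and /u/, between two vowels — surfaces as [z] (rule 3).
/u/ (between /s/ and /t/): no rule targets it → [u].
/t/ — word-final, word-finally — surfaces as [ʔ] (rule 2).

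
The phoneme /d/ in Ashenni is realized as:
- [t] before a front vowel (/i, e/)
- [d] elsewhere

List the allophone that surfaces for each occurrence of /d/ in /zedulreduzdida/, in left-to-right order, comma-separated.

Occurrence 1 (position 3): no conditioning environment matches → elsewhere allophone [d].
Occurrence 2 (position 8): no conditioning environment matches → elsewhere allophone [d].
Occurrence 3 (position 11): before a front vowel (/i, e/) → [t].
Occurrence 4 (position 13): no conditioning environment matches → elsewhere allophone [d].

[d], [d], [t], [d]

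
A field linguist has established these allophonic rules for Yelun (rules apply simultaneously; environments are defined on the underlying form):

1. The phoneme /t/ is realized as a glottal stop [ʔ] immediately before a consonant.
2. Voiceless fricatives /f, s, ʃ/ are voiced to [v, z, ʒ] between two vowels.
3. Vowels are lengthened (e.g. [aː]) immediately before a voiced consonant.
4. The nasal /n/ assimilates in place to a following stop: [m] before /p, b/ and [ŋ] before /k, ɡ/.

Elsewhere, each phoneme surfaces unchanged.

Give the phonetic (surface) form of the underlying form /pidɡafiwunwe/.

[piːdɡaviːwuːnwe]

/p/ (word-initial) is unaffected → [p].
/i/ (between /p/ and /d/) occurs before a voiced consonant → [iː] by rule 3.
/d/ stays [d].
/ɡ/ stays [ɡ].
/a/ — between /ɡ/ and /f/; rule 3 does not apply here → [a].
/f/ — between /a/ and /i/, between two vowels — surfaces as [v] (rule 2).
/i/ — between /f/ and /w/, before a voiced consonant — surfaces as [iː] (rule 3).
/w/ stays [w].
/u/ — between /w/ and /n/, before a voiced consonant — surfaces as [uː] (rule 3).
/n/ (between /u/ and /w/) fails the environment for rule 4, so it stays [n].
/w/ (between /n/ and /e/): no rule targets it → [w].
/e/ — word-final; rule 3 does not apply here → [e].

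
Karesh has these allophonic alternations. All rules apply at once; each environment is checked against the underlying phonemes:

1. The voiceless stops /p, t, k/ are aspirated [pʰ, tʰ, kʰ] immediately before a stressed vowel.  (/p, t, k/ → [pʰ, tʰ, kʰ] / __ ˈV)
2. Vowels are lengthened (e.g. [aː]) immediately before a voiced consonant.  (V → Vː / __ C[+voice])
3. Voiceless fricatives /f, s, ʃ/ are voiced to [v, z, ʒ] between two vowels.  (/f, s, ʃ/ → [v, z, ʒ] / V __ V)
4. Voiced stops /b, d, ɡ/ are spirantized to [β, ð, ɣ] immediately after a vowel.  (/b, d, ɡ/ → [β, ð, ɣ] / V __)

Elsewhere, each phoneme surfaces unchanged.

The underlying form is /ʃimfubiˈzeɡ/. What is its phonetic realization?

[ʃiːmfuːβiːˈzeːɣ]

/ʃ/ (word-initial) fails the environment for rule 3, so it stays [ʃ].
/i/ — between /ʃ/ and /m/, before a voiced consonant — surfaces as [iː] (rule 2).
/m/ — not in any rule's target class → [m].
/f/ (between /m/ and /u/) is in the target of rule 3 but the environment (between two vowels) is not met → [f].
Rule 2 applies to /u/ (between /f/ and /b/: before a voiced consonant) → [uː].
/b/ — between /u/ and /i/, immediately after a vowel — surfaces as [β] (rule 4).
/i/ meets the environment for rule 2 (before a voiced consonant) → [iː].
/z/ (between /i/ and /e/) is unaffected → [z].
/e/ (between /z/ and /ɡ/) occurs before a voiced consonant → [eː] by rule 2.
/ɡ/ meets the environment for rule 4 (immediately after a vowel) → [ɣ].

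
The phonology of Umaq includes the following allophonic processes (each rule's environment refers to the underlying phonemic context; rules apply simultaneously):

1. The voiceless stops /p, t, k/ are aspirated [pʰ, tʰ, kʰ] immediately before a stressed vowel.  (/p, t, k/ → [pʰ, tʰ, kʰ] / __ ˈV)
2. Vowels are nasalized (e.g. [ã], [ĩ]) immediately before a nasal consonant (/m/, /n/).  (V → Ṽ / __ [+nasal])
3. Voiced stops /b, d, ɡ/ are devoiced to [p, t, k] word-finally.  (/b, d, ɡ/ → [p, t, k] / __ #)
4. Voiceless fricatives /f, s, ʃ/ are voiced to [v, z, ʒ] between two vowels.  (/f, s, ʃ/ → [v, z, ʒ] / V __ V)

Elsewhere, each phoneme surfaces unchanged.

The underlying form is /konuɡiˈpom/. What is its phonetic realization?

[kõnuɡiˈpʰõm]

/k/ — word-initial; rule 1 does not apply here → [k].
/o/ — between /k/ and /n/, before a nasal consonant — surfaces as [õ] (rule 2).
/n/ (between /o/ and /u/): no rule targets it → [n].
/u/ (between /n/ and /ɡ/): rule 2 targets it, but not before a nasal consonant → unchanged [u].
/ɡ/ — between /u/ and /i/; rule 3 does not apply here → [ɡ].
/i/ (between /ɡ/ and /p/) fails the environment for rule 2, so it stays [i].
/p/ (between /i/ and /o/) occurs immediately before a stressed vowel → [pʰ] by rule 1.
/o/ (between /p/ and /m/) occurs before a nasal consonant → [õ] by rule 2.
/m/ (word-final) is unaffected → [m].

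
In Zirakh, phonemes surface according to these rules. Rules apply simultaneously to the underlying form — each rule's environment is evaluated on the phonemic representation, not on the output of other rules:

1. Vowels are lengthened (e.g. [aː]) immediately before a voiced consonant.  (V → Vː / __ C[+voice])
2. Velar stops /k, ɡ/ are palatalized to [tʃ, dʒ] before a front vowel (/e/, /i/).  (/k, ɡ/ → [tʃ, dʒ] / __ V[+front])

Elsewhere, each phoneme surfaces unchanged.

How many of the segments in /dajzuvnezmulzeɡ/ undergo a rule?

5

Segments that undergo a rule: /a/ → [aː] (rule 1); /u/ → [uː] (rule 1); /e/ → [eː] (rule 1); /u/ → [uː] (rule 1); /e/ → [eː] (rule 1).
All other segments surface unchanged.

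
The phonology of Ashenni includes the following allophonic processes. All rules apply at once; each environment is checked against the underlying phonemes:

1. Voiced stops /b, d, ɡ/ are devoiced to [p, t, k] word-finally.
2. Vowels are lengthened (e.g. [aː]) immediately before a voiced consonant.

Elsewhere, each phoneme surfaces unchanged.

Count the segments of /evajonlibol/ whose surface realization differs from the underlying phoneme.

Segments that undergo a rule: /e/ → [eː] (rule 2); /a/ → [aː] (rule 2); /o/ → [oː] (rule 2); /i/ → [iː] (rule 2); /o/ → [oː] (rule 2).
All other segments surface unchanged.

5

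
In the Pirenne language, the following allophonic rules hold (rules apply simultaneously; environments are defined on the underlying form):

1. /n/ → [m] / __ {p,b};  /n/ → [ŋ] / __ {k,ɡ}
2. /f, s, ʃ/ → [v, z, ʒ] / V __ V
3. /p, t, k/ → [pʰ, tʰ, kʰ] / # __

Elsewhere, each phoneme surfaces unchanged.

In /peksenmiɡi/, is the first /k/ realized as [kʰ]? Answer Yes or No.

No

/k/ (between /e/ and /s/) is in the target of rule 3 but the environment (word-initially) is not met → [k].
The actual realization is [k], not [kʰ].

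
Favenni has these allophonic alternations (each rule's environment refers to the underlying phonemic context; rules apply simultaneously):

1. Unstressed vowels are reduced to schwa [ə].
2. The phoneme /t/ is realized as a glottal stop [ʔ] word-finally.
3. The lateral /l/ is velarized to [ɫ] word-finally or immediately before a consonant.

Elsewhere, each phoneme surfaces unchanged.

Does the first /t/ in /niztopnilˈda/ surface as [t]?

/t/ — between /z/ and /o/; rule 2 does not apply here → [t].
The actual realization is [t], which matches [t].

Yes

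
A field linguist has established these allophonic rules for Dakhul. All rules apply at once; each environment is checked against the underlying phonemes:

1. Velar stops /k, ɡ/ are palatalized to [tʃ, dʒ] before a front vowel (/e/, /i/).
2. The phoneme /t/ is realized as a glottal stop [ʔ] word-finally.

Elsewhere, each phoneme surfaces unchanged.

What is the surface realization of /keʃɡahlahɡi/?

[tʃeʃɡahlahdʒi]

/k/ — word-initial, before a front vowel — surfaces as [tʃ] (rule 1).
/e/ (between /k/ and /ʃ/) is unaffected → [e].
/ʃ/ (between /e/ and /ɡ/): no rule targets it → [ʃ].
/ɡ/ — between /ʃ/ and /a/; rule 1 does not apply here → [ɡ].
/a/ — not in any rule's target class → [a].
/h/ stays [h].
/l/ — not in any rule's target class → [l].
/a/ (between /l/ and /h/) is unaffected → [a].
/h/ (between /a/ and /ɡ/): no rule targets it → [h].
/ɡ/ (between /h/ and /i/) occurs before a front vowel → [dʒ] by rule 1.
/i/ — not in any rule's target class → [i].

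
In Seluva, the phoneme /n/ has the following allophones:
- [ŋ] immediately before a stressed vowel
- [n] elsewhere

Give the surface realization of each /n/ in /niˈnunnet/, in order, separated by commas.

[n], [ŋ], [n], [n]

Occurrence 1 (position 1): no conditioning environment matches → elsewhere allophone [n].
Occurrence 2 (position 3): immediately before a stressed vowel → [ŋ].
Occurrence 3 (position 5): no conditioning environment matches → elsewhere allophone [n].
Occurrence 4 (position 6): no conditioning environment matches → elsewhere allophone [n].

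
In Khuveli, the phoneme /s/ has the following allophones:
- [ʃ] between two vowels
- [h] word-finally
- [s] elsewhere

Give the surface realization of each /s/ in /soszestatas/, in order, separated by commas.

[s], [s], [s], [h]

Occurrence 1 (position 1): no conditioning environment matches → elsewhere allophone [s].
Occurrence 2 (position 3): no conditioning environment matches → elsewhere allophone [s].
Occurrence 3 (position 6): no conditioning environment matches → elsewhere allophone [s].
Occurrence 4 (position 11): word-finally → [h].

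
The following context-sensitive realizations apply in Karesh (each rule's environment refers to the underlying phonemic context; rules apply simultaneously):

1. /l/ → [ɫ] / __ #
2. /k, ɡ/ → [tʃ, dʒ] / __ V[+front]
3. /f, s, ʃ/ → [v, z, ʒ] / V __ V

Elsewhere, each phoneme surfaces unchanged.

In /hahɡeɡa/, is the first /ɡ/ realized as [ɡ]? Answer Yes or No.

No

/ɡ/ meets the environment for rule 2 (before a front vowel) → [dʒ].
The actual realization is [dʒ], not [ɡ].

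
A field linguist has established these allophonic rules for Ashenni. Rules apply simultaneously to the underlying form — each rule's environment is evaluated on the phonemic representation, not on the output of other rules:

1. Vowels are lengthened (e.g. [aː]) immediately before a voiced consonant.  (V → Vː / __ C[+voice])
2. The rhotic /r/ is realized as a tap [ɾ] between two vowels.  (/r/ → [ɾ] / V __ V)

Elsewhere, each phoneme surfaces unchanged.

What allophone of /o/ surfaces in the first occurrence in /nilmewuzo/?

[o]

/o/ (word-final) is in the target of rule 1 but the environment (before a voiced consonant) is not met → [o].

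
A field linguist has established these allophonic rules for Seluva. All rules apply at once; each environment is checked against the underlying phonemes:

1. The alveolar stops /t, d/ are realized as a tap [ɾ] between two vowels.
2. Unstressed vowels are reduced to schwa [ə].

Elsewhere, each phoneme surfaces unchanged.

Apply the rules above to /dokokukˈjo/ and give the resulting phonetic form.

/d/ (word-initial) fails the environment for rule 1, so it stays [d].
Rule 2 applies to /o/ (between /d/ and /k/: in an unstressed syllable) → [ə].
/k/ — not in any rule's target class → [k].
/o/ (between /k/ and /k/): in an unstressed syllable, so rule 2 applies → [ə].
/k/ (between /o/ and /u/) is unaffected → [k].
/u/ (between /k/ and /k/): in an unstressed syllable, so rule 2 applies → [ə].
/k/ (between /u/ and /j/): no rule targets it → [k].
/j/ (between /k/ and /o/): no rule targets it → [j].
/o/ (word-final): rule 2 targets it, but not in an unstressed syllable → unchanged [o].

[dəkəkəkˈjo]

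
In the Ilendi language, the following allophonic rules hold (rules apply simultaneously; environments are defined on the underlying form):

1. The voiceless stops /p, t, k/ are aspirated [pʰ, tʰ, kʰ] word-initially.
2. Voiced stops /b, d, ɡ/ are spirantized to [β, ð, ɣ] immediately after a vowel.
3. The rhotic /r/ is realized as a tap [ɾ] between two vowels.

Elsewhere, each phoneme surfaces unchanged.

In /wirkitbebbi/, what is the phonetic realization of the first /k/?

[k]

/k/ — between /r/ and /i/; rule 1 does not apply here → [k].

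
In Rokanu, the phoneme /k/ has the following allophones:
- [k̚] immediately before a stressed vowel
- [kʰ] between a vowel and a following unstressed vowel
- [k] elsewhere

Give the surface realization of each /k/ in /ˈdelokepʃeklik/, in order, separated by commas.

Occurrence 1 (position 5): between a vowel and a following unstressed vowel → [kʰ].
Occurrence 2 (position 10): no conditioning environment matches → elsewhere allophone [k].
Occurrence 3 (position 13): no conditioning environment matches → elsewhere allophone [k].

[kʰ], [k], [k]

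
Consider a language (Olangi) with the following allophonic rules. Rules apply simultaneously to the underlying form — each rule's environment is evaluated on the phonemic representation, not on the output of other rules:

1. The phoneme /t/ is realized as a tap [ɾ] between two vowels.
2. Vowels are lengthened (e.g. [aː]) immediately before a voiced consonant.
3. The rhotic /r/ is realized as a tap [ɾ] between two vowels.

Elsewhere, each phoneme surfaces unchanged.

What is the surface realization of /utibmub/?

[uɾiːbmuːb]

/u/ — word-initial; rule 2 does not apply here → [u].
/t/ (between /u/ and /i/): between two vowels, so rule 1 applies → [ɾ].
/i/ (between /t/ and /b/): before a voiced consonant, so rule 2 applies → [iː].
/b/ — not in any rule's target class → [b].
/m/ — not in any rule's target class → [m].
/u/ (between /m/ and /b/): before a voiced consonant, so rule 2 applies → [uː].
/b/ stays [b].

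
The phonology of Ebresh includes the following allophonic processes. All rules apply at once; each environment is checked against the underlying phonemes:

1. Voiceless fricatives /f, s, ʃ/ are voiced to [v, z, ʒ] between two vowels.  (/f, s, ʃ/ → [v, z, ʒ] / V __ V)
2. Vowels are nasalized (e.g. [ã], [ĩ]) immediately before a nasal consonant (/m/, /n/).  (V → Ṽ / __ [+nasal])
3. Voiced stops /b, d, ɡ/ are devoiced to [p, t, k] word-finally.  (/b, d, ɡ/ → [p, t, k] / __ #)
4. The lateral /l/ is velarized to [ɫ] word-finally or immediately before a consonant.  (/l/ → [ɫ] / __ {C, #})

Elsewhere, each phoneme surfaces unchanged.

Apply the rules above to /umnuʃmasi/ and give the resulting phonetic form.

[ũmnuʃmazi]

/u/ meets the environment for rule 2 (before a nasal consonant) → [ũ].
/m/ (between /u/ and /n/): no rule targets it → [m].
/n/ — not in any rule's target class → [n].
/u/ (between /n/ and /ʃ/): rule 2 targets it, but not before a nasal consonant → unchanged [u].
/ʃ/ (between /u/ and /m/) fails the environment for rule 1, so it stays [ʃ].
/m/ (between /ʃ/ and /a/): no rule targets it → [m].
/a/ (between /m/ and /s/) fails the environment for rule 2, so it stays [a].
/s/ (between /a/ and /i/) occurs between two vowels → [z] by rule 1.
/i/ (word-final): rule 2 targets it, but not before a nasal consonant → unchanged [i].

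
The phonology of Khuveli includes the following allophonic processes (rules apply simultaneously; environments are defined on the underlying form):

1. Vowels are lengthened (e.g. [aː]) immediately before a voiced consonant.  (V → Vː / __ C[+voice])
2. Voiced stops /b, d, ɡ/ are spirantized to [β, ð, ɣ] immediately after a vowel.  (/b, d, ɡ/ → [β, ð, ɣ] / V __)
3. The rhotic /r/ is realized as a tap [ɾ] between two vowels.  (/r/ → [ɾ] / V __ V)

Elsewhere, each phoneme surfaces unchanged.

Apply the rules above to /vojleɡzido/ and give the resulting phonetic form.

/o/ (between /v/ and /j/): before a voiced consonant, so rule 1 applies → [oː].
/e/ — between /l/ and /ɡ/, before a voiced consonant — surfaces as [eː] (rule 1).
Rule 2 applies to /ɡ/ (between /e/ and /z/: immediately after a vowel) → [ɣ].
/i/ — between /z/ and /d/, before a voiced consonant — surfaces as [iː] (rule 1).
/d/ — between /i/ and /o/, immediately after a vowel — surfaces as [ð] (rule 2).
/o/ (word-final) fails the environment for rule 1, so it stays [o].

[voːjleːɣziːðo]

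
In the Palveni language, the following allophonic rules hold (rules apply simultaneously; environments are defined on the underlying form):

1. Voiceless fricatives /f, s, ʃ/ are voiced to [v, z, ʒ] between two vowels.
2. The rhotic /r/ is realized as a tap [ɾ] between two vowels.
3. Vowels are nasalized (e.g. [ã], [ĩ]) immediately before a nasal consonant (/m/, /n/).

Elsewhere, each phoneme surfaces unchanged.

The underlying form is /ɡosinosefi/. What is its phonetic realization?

/ɡ/ stays [ɡ].
/o/ — between /ɡ/ and /s/; rule 3 does not apply here → [o].
/s/ — between /o/ and /i/, between two vowels — surfaces as [z] (rule 1).
/i/ meets the environment for rule 3 (before a nasal consonant) → [ĩ].
/n/ (between /i/ and /o/) is unaffected → [n].
/o/ (between /n/ and /s/) is in the target of rule 3 but the environment (before a nasal consonant) is not met → [o].
/s/ (between /o/ and /e/) occurs between two vowels → [z] by rule 1.
/e/ (between /s/ and /f/): rule 3 targets it, but not before a nasal consonant → unchanged [e].
/f/ (between /e/ and /i/) occurs between two vowels → [v] by rule 1.
/i/ — word-final; rule 3 does not apply here → [i].

[ɡozĩnozevi]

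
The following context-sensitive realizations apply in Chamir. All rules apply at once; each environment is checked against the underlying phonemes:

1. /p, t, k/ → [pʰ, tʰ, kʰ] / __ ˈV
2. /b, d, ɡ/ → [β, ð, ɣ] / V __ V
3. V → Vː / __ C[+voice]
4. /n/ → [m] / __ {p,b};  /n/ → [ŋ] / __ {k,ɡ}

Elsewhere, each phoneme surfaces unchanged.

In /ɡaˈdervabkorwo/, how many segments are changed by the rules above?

5

Segments that undergo a rule: /a/ → [aː] (rule 3); /d/ → [ð] (rule 2); /e/ → [eː] (rule 3); /a/ → [aː] (rule 3); /o/ → [oː] (rule 3).
All other segments surface unchanged.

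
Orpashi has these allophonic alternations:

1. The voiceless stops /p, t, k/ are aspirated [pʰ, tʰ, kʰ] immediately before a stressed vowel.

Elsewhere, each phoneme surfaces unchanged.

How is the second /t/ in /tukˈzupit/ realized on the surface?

/t/ (word-final): rule 1 targets it, but not immediately before a stressed vowel → unchanged [t].

[t]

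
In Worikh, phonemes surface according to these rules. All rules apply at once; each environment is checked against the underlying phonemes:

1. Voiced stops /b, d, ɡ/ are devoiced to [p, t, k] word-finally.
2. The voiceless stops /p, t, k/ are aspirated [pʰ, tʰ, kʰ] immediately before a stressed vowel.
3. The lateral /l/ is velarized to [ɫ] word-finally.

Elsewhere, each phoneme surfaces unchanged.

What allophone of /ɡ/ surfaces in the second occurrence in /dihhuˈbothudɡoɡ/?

[k]

Rule 1 applies to /ɡ/ (word-final: word-finally) → [k].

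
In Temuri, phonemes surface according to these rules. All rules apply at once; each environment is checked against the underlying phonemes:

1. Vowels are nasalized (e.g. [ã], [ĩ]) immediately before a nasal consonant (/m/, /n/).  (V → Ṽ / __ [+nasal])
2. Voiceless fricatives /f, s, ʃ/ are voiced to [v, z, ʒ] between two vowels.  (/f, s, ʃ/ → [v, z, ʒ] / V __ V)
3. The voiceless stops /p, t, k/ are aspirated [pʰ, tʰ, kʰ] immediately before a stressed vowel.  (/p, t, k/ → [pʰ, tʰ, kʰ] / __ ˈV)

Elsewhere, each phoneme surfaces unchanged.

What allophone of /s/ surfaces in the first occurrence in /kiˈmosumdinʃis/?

[z]

/s/ (between /o/ and /u/): between two vowels, so rule 2 applies → [z].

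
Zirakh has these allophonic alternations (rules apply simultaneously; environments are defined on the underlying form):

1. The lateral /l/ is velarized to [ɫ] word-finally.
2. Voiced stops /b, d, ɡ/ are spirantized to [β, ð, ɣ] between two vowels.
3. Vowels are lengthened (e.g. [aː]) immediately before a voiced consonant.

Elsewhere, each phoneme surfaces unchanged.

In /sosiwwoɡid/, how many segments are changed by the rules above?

4

Segments that undergo a rule: /i/ → [iː] (rule 3); /o/ → [oː] (rule 3); /ɡ/ → [ɣ] (rule 2); /i/ → [iː] (rule 3).
All other segments surface unchanged.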